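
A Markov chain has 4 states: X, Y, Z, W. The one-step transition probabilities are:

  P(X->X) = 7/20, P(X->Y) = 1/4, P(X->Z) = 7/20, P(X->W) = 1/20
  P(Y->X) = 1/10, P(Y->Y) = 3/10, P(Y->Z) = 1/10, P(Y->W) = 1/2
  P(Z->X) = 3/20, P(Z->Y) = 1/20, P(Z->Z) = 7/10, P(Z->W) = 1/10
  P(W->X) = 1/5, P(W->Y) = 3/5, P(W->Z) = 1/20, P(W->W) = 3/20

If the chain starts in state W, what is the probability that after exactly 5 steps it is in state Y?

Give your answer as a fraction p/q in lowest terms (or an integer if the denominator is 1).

Computing P^5 by repeated multiplication:
P^1 =
  X: [7/20, 1/4, 7/20, 1/20]
  Y: [1/10, 3/10, 1/10, 1/2]
  Z: [3/20, 1/20, 7/10, 1/10]
  W: [1/5, 3/5, 1/20, 3/20]
P^2 =
  X: [21/100, 21/100, 79/200, 37/200]
  Y: [9/50, 21/50, 4/25, 6/25]
  Z: [73/400, 59/400, 221/400, 47/400]
  W: [67/400, 129/400, 69/400, 27/80]
P^3 =
  X: [763/4000, 197/800, 1521/4000, 731/4000]
  Y: [177/1000, 323/1000, 229/1000, 271/1000]
  Z: [37/200, 47/250, 377/800, 623/4000]
  W: [737/4000, 1399/4000, 457/2000, 19/80]
P^4 =
  X: [7399/40000, 10009/40000, 3667/10000, 1981/10000]
  Y: [457/2500, 197/625, 2681/10000, 2339/10000]
  Z: [14831/80000, 17573/80000, 33697/80000, 13899/80000]
  W: [14499/80000, 24393/80000, 21703/80000, 3881/16000]
P^5 =
  X: [147511/800000, 41361/160000, 285087/800000, 160597/800000]
  Y: [36499/200000, 58801/200000, 58973/200000, 45727/200000]
  Z: [5913/32000, 190039/800000, 31231/80000, 74913/400000]
  W: [18313/100000, 59177/200000, 236763/800000, 7201/32000]

(P^5)[W -> Y] = 59177/200000

Answer: 59177/200000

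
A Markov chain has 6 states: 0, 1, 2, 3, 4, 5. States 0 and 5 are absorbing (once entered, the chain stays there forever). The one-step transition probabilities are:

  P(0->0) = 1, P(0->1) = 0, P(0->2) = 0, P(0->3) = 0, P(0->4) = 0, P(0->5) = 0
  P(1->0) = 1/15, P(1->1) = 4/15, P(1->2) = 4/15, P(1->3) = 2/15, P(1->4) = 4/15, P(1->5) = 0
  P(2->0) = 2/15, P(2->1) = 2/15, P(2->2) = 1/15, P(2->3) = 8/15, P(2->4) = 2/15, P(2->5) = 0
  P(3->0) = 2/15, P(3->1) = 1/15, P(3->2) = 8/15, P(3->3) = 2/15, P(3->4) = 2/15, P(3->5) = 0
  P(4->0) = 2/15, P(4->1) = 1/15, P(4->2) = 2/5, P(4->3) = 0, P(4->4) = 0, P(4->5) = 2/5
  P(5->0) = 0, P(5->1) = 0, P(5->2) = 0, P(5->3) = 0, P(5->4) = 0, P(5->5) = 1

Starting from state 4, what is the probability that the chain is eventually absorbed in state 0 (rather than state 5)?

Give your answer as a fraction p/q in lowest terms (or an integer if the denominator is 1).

Let a_i = P(absorbed in 0 | start in state i).
Boundary conditions: a_0 = 1, a_5 = 0.
For each transient state i, a_i = sum_j P(i->j) * a_j:
  a_1 = 1/15*a_0 + 4/15*a_1 + 4/15*a_2 + 2/15*a_3 + 4/15*a_4 + 0*a_5
  a_2 = 2/15*a_0 + 2/15*a_1 + 1/15*a_2 + 8/15*a_3 + 2/15*a_4 + 0*a_5
  a_3 = 2/15*a_0 + 1/15*a_1 + 8/15*a_2 + 2/15*a_3 + 2/15*a_4 + 0*a_5
  a_4 = 2/15*a_0 + 1/15*a_1 + 2/5*a_2 + 0*a_3 + 0*a_4 + 2/5*a_5

Substituting a_0 = 1 and a_5 = 0, rearrange to (I - Q) a = r where r[i] = P(i -> 0):
  [11/15, -4/15, -2/15, -4/15] . (a_1, a_2, a_3, a_4) = 1/15
  [-2/15, 14/15, -8/15, -2/15] . (a_1, a_2, a_3, a_4) = 2/15
  [-1/15, -8/15, 13/15, -2/15] . (a_1, a_2, a_3, a_4) = 2/15
  [-1/15, -2/5, 0, 1] . (a_1, a_2, a_3, a_4) = 2/15

Solving yields:
  a_1 = 3911/6095
  a_2 = 4289/6095
  a_3 = 4307/6095
  a_4 = 2789/6095

Starting state is 4, so the absorption probability is a_4 = 2789/6095.

Answer: 2789/6095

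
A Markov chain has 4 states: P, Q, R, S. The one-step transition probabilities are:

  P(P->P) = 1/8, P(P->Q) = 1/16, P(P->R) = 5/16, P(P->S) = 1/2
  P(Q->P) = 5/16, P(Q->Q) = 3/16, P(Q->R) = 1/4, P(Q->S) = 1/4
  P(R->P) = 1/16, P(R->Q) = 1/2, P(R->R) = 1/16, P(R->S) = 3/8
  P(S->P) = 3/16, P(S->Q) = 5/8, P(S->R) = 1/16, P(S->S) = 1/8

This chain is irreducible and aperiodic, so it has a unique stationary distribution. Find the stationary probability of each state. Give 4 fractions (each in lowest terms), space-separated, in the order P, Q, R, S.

Answer: 111/566 97/283 199/1132 323/1132

Derivation:
The stationary distribution satisfies pi = pi * P, i.e.:
  pi_P = 1/8*pi_P + 5/16*pi_Q + 1/16*pi_R + 3/16*pi_S
  pi_Q = 1/16*pi_P + 3/16*pi_Q + 1/2*pi_R + 5/8*pi_S
  pi_R = 5/16*pi_P + 1/4*pi_Q + 1/16*pi_R + 1/16*pi_S
  pi_S = 1/2*pi_P + 1/4*pi_Q + 3/8*pi_R + 1/8*pi_S
with normalization: pi_P + pi_Q + pi_R + pi_S = 1.

Using the first 3 balance equations plus normalization, the linear system A*pi = b is:
  [-7/8, 5/16, 1/16, 3/16] . pi = 0
  [1/16, -13/16, 1/2, 5/8] . pi = 0
  [5/16, 1/4, -15/16, 1/16] . pi = 0
  [1, 1, 1, 1] . pi = 1

Solving yields:
  pi_P = 111/566
  pi_Q = 97/283
  pi_R = 199/1132
  pi_S = 323/1132

Verification (pi * P):
  111/566*1/8 + 97/283*5/16 + 199/1132*1/16 + 323/1132*3/16 = 111/566 = pi_P  (ok)
  111/566*1/16 + 97/283*3/16 + 199/1132*1/2 + 323/1132*5/8 = 97/283 = pi_Q  (ok)
  111/566*5/16 + 97/283*1/4 + 199/1132*1/16 + 323/1132*1/16 = 199/1132 = pi_R  (ok)
  111/566*1/2 + 97/283*1/4 + 199/1132*3/8 + 323/1132*1/8 = 323/1132 = pi_S  (ok)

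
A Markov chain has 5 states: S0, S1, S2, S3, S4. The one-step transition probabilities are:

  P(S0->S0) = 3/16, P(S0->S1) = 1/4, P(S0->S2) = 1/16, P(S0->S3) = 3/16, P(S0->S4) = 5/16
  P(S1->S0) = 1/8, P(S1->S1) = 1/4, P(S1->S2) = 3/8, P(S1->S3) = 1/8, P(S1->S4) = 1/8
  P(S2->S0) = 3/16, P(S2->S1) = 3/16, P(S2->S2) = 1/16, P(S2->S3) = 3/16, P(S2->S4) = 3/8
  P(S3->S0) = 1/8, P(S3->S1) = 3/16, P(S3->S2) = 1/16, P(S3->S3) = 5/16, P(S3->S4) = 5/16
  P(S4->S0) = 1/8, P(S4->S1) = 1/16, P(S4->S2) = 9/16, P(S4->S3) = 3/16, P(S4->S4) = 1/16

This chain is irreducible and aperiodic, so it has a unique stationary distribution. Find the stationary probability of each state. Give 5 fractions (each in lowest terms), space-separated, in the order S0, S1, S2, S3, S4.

Answer: 5130/34417 6147/34417 8116/34417 6936/34417 8088/34417

Derivation:
The stationary distribution satisfies pi = pi * P, i.e.:
  pi_S0 = 3/16*pi_S0 + 1/8*pi_S1 + 3/16*pi_S2 + 1/8*pi_S3 + 1/8*pi_S4
  pi_S1 = 1/4*pi_S0 + 1/4*pi_S1 + 3/16*pi_S2 + 3/16*pi_S3 + 1/16*pi_S4
  pi_S2 = 1/16*pi_S0 + 3/8*pi_S1 + 1/16*pi_S2 + 1/16*pi_S3 + 9/16*pi_S4
  pi_S3 = 3/16*pi_S0 + 1/8*pi_S1 + 3/16*pi_S2 + 5/16*pi_S3 + 3/16*pi_S4
  pi_S4 = 5/16*pi_S0 + 1/8*pi_S1 + 3/8*pi_S2 + 5/16*pi_S3 + 1/16*pi_S4
with normalization: pi_S0 + pi_S1 + pi_S2 + pi_S3 + pi_S4 = 1.

Using the first 4 balance equations plus normalization, the linear system A*pi = b is:
  [-13/16, 1/8, 3/16, 1/8, 1/8] . pi = 0
  [1/4, -3/4, 3/16, 3/16, 1/16] . pi = 0
  [1/16, 3/8, -15/16, 1/16, 9/16] . pi = 0
  [3/16, 1/8, 3/16, -11/16, 3/16] . pi = 0
  [1, 1, 1, 1, 1] . pi = 1

Solving yields:
  pi_S0 = 5130/34417
  pi_S1 = 6147/34417
  pi_S2 = 8116/34417
  pi_S3 = 6936/34417
  pi_S4 = 8088/34417

Verification (pi * P):
  5130/34417*3/16 + 6147/34417*1/8 + 8116/34417*3/16 + 6936/34417*1/8 + 8088/34417*1/8 = 5130/34417 = pi_S0  (ok)
  5130/34417*1/4 + 6147/34417*1/4 + 8116/34417*3/16 + 6936/34417*3/16 + 8088/34417*1/16 = 6147/34417 = pi_S1  (ok)
  5130/34417*1/16 + 6147/34417*3/8 + 8116/34417*1/16 + 6936/34417*1/16 + 8088/34417*9/16 = 8116/34417 = pi_S2  (ok)
  5130/34417*3/16 + 6147/34417*1/8 + 8116/34417*3/16 + 6936/34417*5/16 + 8088/34417*3/16 = 6936/34417 = pi_S3  (ok)
  5130/34417*5/16 + 6147/34417*1/8 + 8116/34417*3/8 + 6936/34417*5/16 + 8088/34417*1/16 = 8088/34417 = pi_S4  (ok)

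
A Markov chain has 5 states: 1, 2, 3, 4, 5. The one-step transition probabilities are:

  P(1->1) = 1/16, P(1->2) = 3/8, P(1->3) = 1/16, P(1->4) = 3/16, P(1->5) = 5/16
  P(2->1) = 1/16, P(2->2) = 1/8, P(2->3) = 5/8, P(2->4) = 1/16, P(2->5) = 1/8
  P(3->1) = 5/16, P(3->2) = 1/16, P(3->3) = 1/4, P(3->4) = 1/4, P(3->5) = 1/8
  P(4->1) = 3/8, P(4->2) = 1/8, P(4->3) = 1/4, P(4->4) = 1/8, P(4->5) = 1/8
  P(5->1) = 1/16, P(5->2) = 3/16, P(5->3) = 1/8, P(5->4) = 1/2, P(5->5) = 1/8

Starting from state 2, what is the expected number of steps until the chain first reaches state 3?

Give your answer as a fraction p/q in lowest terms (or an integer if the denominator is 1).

Let h_i = expected steps to first reach 3 from state i.
Boundary: h_3 = 0.
First-step equations for the other states:
  h_1 = 1 + 1/16*h_1 + 3/8*h_2 + 1/16*h_3 + 3/16*h_4 + 5/16*h_5
  h_2 = 1 + 1/16*h_1 + 1/8*h_2 + 5/8*h_3 + 1/16*h_4 + 1/8*h_5
  h_4 = 1 + 3/8*h_1 + 1/8*h_2 + 1/4*h_3 + 1/8*h_4 + 1/8*h_5
  h_5 = 1 + 1/16*h_1 + 3/16*h_2 + 1/8*h_3 + 1/2*h_4 + 1/8*h_5

Substituting h_3 = 0 and rearranging gives the linear system (I - Q) h = 1:
  [15/16, -3/8, -3/16, -5/16] . (h_1, h_2, h_4, h_5) = 1
  [-1/16, 7/8, -1/16, -1/8] . (h_1, h_2, h_4, h_5) = 1
  [-3/8, -1/8, 7/8, -1/8] . (h_1, h_2, h_4, h_5) = 1
  [-1/16, -3/16, -1/2, 7/8] . (h_1, h_2, h_4, h_5) = 1

Solving yields:
  h_1 = 4664/1131
  h_2 = 200/87
  h_4 = 4328/1131
  h_5 = 1552/377

Starting state is 2, so the expected hitting time is h_2 = 200/87.

Answer: 200/87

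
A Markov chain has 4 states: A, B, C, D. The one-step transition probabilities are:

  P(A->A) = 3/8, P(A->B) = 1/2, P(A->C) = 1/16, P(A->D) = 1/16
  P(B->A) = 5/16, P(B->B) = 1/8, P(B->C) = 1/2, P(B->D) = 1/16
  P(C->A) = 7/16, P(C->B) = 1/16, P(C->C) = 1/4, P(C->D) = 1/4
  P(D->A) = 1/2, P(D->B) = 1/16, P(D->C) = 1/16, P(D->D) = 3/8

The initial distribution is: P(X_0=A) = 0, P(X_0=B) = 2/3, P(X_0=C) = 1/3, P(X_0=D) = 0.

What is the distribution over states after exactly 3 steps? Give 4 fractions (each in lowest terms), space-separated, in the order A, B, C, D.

Propagating the distribution step by step (d_{t+1} = d_t * P):
d_0 = (A=0, B=2/3, C=1/3, D=0)
  d_1[A] = 0*3/8 + 2/3*5/16 + 1/3*7/16 + 0*1/2 = 17/48
  d_1[B] = 0*1/2 + 2/3*1/8 + 1/3*1/16 + 0*1/16 = 5/48
  d_1[C] = 0*1/16 + 2/3*1/2 + 1/3*1/4 + 0*1/16 = 5/12
  d_1[D] = 0*1/16 + 2/3*1/16 + 1/3*1/4 + 0*3/8 = 1/8
d_1 = (A=17/48, B=5/48, C=5/12, D=1/8)
  d_2[A] = 17/48*3/8 + 5/48*5/16 + 5/12*7/16 + 1/8*1/2 = 105/256
  d_2[B] = 17/48*1/2 + 5/48*1/8 + 5/12*1/16 + 1/8*1/16 = 43/192
  d_2[C] = 17/48*1/16 + 5/48*1/2 + 5/12*1/4 + 1/8*1/16 = 143/768
  d_2[D] = 17/48*1/16 + 5/48*1/16 + 5/12*1/4 + 1/8*3/8 = 23/128
d_2 = (A=105/256, B=43/192, C=143/768, D=23/128)
  d_3[A] = 105/256*3/8 + 43/192*5/16 + 143/768*7/16 + 23/128*1/2 = 4855/12288
  d_3[B] = 105/256*1/2 + 43/192*1/8 + 143/768*1/16 + 23/128*1/16 = 3145/12288
  d_3[C] = 105/256*1/16 + 43/192*1/2 + 143/768*1/4 + 23/128*1/16 = 2401/12288
  d_3[D] = 105/256*1/16 + 43/192*1/16 + 143/768*1/4 + 23/128*3/8 = 629/4096
d_3 = (A=4855/12288, B=3145/12288, C=2401/12288, D=629/4096)

Answer: 4855/12288 3145/12288 2401/12288 629/4096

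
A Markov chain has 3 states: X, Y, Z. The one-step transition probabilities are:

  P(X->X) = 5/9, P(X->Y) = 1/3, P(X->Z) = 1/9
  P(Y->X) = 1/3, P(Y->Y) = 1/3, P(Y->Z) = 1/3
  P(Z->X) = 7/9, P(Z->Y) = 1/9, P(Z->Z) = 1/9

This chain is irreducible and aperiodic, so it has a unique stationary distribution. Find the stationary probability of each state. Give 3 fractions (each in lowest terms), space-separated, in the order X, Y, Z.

Answer: 9/17 5/17 3/17

Derivation:
The stationary distribution satisfies pi = pi * P, i.e.:
  pi_X = 5/9*pi_X + 1/3*pi_Y + 7/9*pi_Z
  pi_Y = 1/3*pi_X + 1/3*pi_Y + 1/9*pi_Z
  pi_Z = 1/9*pi_X + 1/3*pi_Y + 1/9*pi_Z
with normalization: pi_X + pi_Y + pi_Z = 1.

Using the first 2 balance equations plus normalization, the linear system A*pi = b is:
  [-4/9, 1/3, 7/9] . pi = 0
  [1/3, -2/3, 1/9] . pi = 0
  [1, 1, 1] . pi = 1

Solving yields:
  pi_X = 9/17
  pi_Y = 5/17
  pi_Z = 3/17

Verification (pi * P):
  9/17*5/9 + 5/17*1/3 + 3/17*7/9 = 9/17 = pi_X  (ok)
  9/17*1/3 + 5/17*1/3 + 3/17*1/9 = 5/17 = pi_Y  (ok)
  9/17*1/9 + 5/17*1/3 + 3/17*1/9 = 3/17 = pi_Z  (ok)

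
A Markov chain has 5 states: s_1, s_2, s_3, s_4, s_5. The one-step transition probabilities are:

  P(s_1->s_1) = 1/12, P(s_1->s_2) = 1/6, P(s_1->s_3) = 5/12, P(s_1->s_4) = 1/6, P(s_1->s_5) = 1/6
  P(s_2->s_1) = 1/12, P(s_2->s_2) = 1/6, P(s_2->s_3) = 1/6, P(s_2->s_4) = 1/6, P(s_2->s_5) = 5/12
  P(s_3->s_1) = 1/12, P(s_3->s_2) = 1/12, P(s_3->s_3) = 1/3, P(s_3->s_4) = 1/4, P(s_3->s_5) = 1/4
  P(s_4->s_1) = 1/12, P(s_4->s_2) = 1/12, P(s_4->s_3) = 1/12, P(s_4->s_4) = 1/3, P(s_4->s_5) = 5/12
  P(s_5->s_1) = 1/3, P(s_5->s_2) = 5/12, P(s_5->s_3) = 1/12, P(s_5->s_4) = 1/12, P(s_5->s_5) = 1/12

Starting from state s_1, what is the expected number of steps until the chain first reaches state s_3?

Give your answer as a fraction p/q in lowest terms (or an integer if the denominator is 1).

Answer: 6012/1345

Derivation:
Let h_i = expected steps to first reach s_3 from state i.
Boundary: h_s_3 = 0.
First-step equations for the other states:
  h_s_1 = 1 + 1/12*h_s_1 + 1/6*h_s_2 + 5/12*h_s_3 + 1/6*h_s_4 + 1/6*h_s_5
  h_s_2 = 1 + 1/12*h_s_1 + 1/6*h_s_2 + 1/6*h_s_3 + 1/6*h_s_4 + 5/12*h_s_5
  h_s_4 = 1 + 1/12*h_s_1 + 1/12*h_s_2 + 1/12*h_s_3 + 1/3*h_s_4 + 5/12*h_s_5
  h_s_5 = 1 + 1/3*h_s_1 + 5/12*h_s_2 + 1/12*h_s_3 + 1/12*h_s_4 + 1/12*h_s_5

Substituting h_s_3 = 0 and rearranging gives the linear system (I - Q) h = 1:
  [11/12, -1/6, -1/6, -1/6] . (h_s_1, h_s_2, h_s_4, h_s_5) = 1
  [-1/12, 5/6, -1/6, -5/12] . (h_s_1, h_s_2, h_s_4, h_s_5) = 1
  [-1/12, -1/12, 2/3, -5/12] . (h_s_1, h_s_2, h_s_4, h_s_5) = 1
  [-1/3, -5/12, -1/12, 11/12] . (h_s_1, h_s_2, h_s_4, h_s_5) = 1

Solving yields:
  h_s_1 = 6012/1345
  h_s_2 = 1608/269
  h_s_4 = 8844/1345
  h_s_5 = 8112/1345

Starting state is s_1, so the expected hitting time is h_s_1 = 6012/1345.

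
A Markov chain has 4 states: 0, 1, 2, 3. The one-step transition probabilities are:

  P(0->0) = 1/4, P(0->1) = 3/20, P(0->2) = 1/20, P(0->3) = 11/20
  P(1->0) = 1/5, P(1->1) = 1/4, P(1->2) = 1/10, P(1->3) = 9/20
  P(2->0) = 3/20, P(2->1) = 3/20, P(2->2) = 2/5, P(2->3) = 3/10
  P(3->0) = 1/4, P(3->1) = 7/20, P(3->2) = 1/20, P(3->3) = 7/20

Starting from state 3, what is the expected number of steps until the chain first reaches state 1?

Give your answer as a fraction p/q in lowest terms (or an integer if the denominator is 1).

Answer: 325/93

Derivation:
Let h_i = expected steps to first reach 1 from state i.
Boundary: h_1 = 0.
First-step equations for the other states:
  h_0 = 1 + 1/4*h_0 + 3/20*h_1 + 1/20*h_2 + 11/20*h_3
  h_2 = 1 + 3/20*h_0 + 3/20*h_1 + 2/5*h_2 + 3/10*h_3
  h_3 = 1 + 1/4*h_0 + 7/20*h_1 + 1/20*h_2 + 7/20*h_3

Substituting h_1 = 0 and rearranging gives the linear system (I - Q) h = 1:
  [3/4, -1/20, -11/20] . (h_0, h_2, h_3) = 1
  [-3/20, 3/5, -3/10] . (h_0, h_2, h_3) = 1
  [-1/4, -1/20, 13/20] . (h_0, h_2, h_3) = 1

Solving yields:
  h_0 = 130/31
  h_2 = 415/93
  h_3 = 325/93

Starting state is 3, so the expected hitting time is h_3 = 325/93.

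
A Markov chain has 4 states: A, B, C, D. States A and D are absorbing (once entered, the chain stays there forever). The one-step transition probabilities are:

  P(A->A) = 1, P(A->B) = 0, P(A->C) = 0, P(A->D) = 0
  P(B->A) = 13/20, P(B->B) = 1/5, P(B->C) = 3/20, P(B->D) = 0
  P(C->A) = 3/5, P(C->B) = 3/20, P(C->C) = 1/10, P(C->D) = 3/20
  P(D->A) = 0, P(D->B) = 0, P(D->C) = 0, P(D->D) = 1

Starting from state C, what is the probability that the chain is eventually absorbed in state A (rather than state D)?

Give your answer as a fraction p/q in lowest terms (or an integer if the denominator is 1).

Let a_i = P(absorbed in A | start in state i).
Boundary conditions: a_A = 1, a_D = 0.
For each transient state i, a_i = sum_j P(i->j) * a_j:
  a_B = 13/20*a_A + 1/5*a_B + 3/20*a_C + 0*a_D
  a_C = 3/5*a_A + 3/20*a_B + 1/10*a_C + 3/20*a_D

Substituting a_A = 1 and a_D = 0, rearrange to (I - Q) a = r where r[i] = P(i -> A):
  [4/5, -3/20] . (a_B, a_C) = 13/20
  [-3/20, 9/10] . (a_B, a_C) = 3/5

Solving yields:
  a_B = 30/31
  a_C = 77/93

Starting state is C, so the absorption probability is a_C = 77/93.

Answer: 77/93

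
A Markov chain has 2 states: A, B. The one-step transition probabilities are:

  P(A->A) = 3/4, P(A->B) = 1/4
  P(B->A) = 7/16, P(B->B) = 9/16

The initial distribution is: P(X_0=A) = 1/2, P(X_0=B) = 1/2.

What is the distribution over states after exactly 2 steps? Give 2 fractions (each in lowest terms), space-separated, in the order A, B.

Propagating the distribution step by step (d_{t+1} = d_t * P):
d_0 = (A=1/2, B=1/2)
  d_1[A] = 1/2*3/4 + 1/2*7/16 = 19/32
  d_1[B] = 1/2*1/4 + 1/2*9/16 = 13/32
d_1 = (A=19/32, B=13/32)
  d_2[A] = 19/32*3/4 + 13/32*7/16 = 319/512
  d_2[B] = 19/32*1/4 + 13/32*9/16 = 193/512
d_2 = (A=319/512, B=193/512)

Answer: 319/512 193/512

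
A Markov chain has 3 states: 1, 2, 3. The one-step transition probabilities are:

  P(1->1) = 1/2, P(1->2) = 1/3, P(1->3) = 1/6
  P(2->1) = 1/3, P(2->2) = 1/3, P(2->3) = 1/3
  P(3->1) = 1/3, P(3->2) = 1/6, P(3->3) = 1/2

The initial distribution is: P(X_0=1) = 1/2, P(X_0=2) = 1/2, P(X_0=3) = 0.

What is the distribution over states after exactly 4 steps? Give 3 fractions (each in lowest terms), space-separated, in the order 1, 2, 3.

Propagating the distribution step by step (d_{t+1} = d_t * P):
d_0 = (1=1/2, 2=1/2, 3=0)
  d_1[1] = 1/2*1/2 + 1/2*1/3 + 0*1/3 = 5/12
  d_1[2] = 1/2*1/3 + 1/2*1/3 + 0*1/6 = 1/3
  d_1[3] = 1/2*1/6 + 1/2*1/3 + 0*1/2 = 1/4
d_1 = (1=5/12, 2=1/3, 3=1/4)
  d_2[1] = 5/12*1/2 + 1/3*1/3 + 1/4*1/3 = 29/72
  d_2[2] = 5/12*1/3 + 1/3*1/3 + 1/4*1/6 = 7/24
  d_2[3] = 5/12*1/6 + 1/3*1/3 + 1/4*1/2 = 11/36
d_2 = (1=29/72, 2=7/24, 3=11/36)
  d_3[1] = 29/72*1/2 + 7/24*1/3 + 11/36*1/3 = 173/432
  d_3[2] = 29/72*1/3 + 7/24*1/3 + 11/36*1/6 = 61/216
  d_3[3] = 29/72*1/6 + 7/24*1/3 + 11/36*1/2 = 137/432
d_3 = (1=173/432, 2=61/216, 3=137/432)
  d_4[1] = 173/432*1/2 + 61/216*1/3 + 137/432*1/3 = 1037/2592
  d_4[2] = 173/432*1/3 + 61/216*1/3 + 137/432*1/6 = 727/2592
  d_4[3] = 173/432*1/6 + 61/216*1/3 + 137/432*1/2 = 23/72
d_4 = (1=1037/2592, 2=727/2592, 3=23/72)

Answer: 1037/2592 727/2592 23/72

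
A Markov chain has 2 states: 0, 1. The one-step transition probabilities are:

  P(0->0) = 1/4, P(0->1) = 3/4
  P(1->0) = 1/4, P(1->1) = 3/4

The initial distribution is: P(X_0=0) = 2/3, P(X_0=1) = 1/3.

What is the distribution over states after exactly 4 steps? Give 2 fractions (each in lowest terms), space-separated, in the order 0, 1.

Answer: 1/4 3/4

Derivation:
Propagating the distribution step by step (d_{t+1} = d_t * P):
d_0 = (0=2/3, 1=1/3)
  d_1[0] = 2/3*1/4 + 1/3*1/4 = 1/4
  d_1[1] = 2/3*3/4 + 1/3*3/4 = 3/4
d_1 = (0=1/4, 1=3/4)
  d_2[0] = 1/4*1/4 + 3/4*1/4 = 1/4
  d_2[1] = 1/4*3/4 + 3/4*3/4 = 3/4
d_2 = (0=1/4, 1=3/4)
  d_3[0] = 1/4*1/4 + 3/4*1/4 = 1/4
  d_3[1] = 1/4*3/4 + 3/4*3/4 = 3/4
d_3 = (0=1/4, 1=3/4)
  d_4[0] = 1/4*1/4 + 3/4*1/4 = 1/4
  d_4[1] = 1/4*3/4 + 3/4*3/4 = 3/4
d_4 = (0=1/4, 1=3/4)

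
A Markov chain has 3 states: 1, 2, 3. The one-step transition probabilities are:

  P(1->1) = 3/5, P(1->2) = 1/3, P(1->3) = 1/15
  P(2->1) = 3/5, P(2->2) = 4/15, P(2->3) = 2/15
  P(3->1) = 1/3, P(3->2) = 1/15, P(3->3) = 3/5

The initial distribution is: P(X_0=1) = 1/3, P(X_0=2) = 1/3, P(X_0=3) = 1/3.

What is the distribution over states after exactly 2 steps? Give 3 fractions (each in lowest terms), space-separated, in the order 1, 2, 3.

Propagating the distribution step by step (d_{t+1} = d_t * P):
d_0 = (1=1/3, 2=1/3, 3=1/3)
  d_1[1] = 1/3*3/5 + 1/3*3/5 + 1/3*1/3 = 23/45
  d_1[2] = 1/3*1/3 + 1/3*4/15 + 1/3*1/15 = 2/9
  d_1[3] = 1/3*1/15 + 1/3*2/15 + 1/3*3/5 = 4/15
d_1 = (1=23/45, 2=2/9, 3=4/15)
  d_2[1] = 23/45*3/5 + 2/9*3/5 + 4/15*1/3 = 119/225
  d_2[2] = 23/45*1/3 + 2/9*4/15 + 4/15*1/15 = 167/675
  d_2[3] = 23/45*1/15 + 2/9*2/15 + 4/15*3/5 = 151/675
d_2 = (1=119/225, 2=167/675, 3=151/675)

Answer: 119/225 167/675 151/675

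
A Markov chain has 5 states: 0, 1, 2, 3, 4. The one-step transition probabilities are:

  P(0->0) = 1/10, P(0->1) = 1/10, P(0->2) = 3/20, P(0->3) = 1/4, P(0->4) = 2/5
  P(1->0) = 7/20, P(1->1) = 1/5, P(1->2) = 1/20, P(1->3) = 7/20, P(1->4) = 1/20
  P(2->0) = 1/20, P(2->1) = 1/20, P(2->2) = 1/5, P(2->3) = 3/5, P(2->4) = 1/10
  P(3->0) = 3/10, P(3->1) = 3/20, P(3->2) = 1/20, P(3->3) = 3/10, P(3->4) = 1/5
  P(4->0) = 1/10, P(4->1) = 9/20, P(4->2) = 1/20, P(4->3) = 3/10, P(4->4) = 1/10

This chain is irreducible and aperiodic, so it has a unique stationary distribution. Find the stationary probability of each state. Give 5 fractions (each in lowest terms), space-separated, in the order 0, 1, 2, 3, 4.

Answer: 1157/5513 18431/93721 7827/93721 60805/187442 34783/187442

Derivation:
The stationary distribution satisfies pi = pi * P, i.e.:
  pi_0 = 1/10*pi_0 + 7/20*pi_1 + 1/20*pi_2 + 3/10*pi_3 + 1/10*pi_4
  pi_1 = 1/10*pi_0 + 1/5*pi_1 + 1/20*pi_2 + 3/20*pi_3 + 9/20*pi_4
  pi_2 = 3/20*pi_0 + 1/20*pi_1 + 1/5*pi_2 + 1/20*pi_3 + 1/20*pi_4
  pi_3 = 1/4*pi_0 + 7/20*pi_1 + 3/5*pi_2 + 3/10*pi_3 + 3/10*pi_4
  pi_4 = 2/5*pi_0 + 1/20*pi_1 + 1/10*pi_2 + 1/5*pi_3 + 1/10*pi_4
with normalization: pi_0 + pi_1 + pi_2 + pi_3 + pi_4 = 1.

Using the first 4 balance equations plus normalization, the linear system A*pi = b is:
  [-9/10, 7/20, 1/20, 3/10, 1/10] . pi = 0
  [1/10, -4/5, 1/20, 3/20, 9/20] . pi = 0
  [3/20, 1/20, -4/5, 1/20, 1/20] . pi = 0
  [1/4, 7/20, 3/5, -7/10, 3/10] . pi = 0
  [1, 1, 1, 1, 1] . pi = 1

Solving yields:
  pi_0 = 1157/5513
  pi_1 = 18431/93721
  pi_2 = 7827/93721
  pi_3 = 60805/187442
  pi_4 = 34783/187442

Verification (pi * P):
  1157/5513*1/10 + 18431/93721*7/20 + 7827/93721*1/20 + 60805/187442*3/10 + 34783/187442*1/10 = 1157/5513 = pi_0  (ok)
  1157/5513*1/10 + 18431/93721*1/5 + 7827/93721*1/20 + 60805/187442*3/20 + 34783/187442*9/20 = 18431/93721 = pi_1  (ok)
  1157/5513*3/20 + 18431/93721*1/20 + 7827/93721*1/5 + 60805/187442*1/20 + 34783/187442*1/20 = 7827/93721 = pi_2  (ok)
  1157/5513*1/4 + 18431/93721*7/20 + 7827/93721*3/5 + 60805/187442*3/10 + 34783/187442*3/10 = 60805/187442 = pi_3  (ok)
  1157/5513*2/5 + 18431/93721*1/20 + 7827/93721*1/10 + 60805/187442*1/5 + 34783/187442*1/10 = 34783/187442 = pi_4  (ok)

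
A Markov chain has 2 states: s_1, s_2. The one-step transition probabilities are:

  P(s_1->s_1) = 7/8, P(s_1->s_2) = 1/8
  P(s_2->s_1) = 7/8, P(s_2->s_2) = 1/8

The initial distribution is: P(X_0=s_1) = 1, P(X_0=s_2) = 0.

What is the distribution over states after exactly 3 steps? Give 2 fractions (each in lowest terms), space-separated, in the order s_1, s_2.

Propagating the distribution step by step (d_{t+1} = d_t * P):
d_0 = (s_1=1, s_2=0)
  d_1[s_1] = 1*7/8 + 0*7/8 = 7/8
  d_1[s_2] = 1*1/8 + 0*1/8 = 1/8
d_1 = (s_1=7/8, s_2=1/8)
  d_2[s_1] = 7/8*7/8 + 1/8*7/8 = 7/8
  d_2[s_2] = 7/8*1/8 + 1/8*1/8 = 1/8
d_2 = (s_1=7/8, s_2=1/8)
  d_3[s_1] = 7/8*7/8 + 1/8*7/8 = 7/8
  d_3[s_2] = 7/8*1/8 + 1/8*1/8 = 1/8
d_3 = (s_1=7/8, s_2=1/8)

Answer: 7/8 1/8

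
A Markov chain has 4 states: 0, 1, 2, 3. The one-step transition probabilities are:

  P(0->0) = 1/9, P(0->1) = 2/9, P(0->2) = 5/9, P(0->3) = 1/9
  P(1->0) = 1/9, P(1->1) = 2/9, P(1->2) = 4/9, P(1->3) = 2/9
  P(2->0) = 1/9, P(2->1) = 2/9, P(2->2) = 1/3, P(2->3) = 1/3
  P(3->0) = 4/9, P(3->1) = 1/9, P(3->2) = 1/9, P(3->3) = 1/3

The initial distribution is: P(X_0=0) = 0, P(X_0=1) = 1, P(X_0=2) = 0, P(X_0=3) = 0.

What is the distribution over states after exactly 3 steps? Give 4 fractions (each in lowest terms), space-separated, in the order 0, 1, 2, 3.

Answer: 50/243 139/729 1/3 197/729

Derivation:
Propagating the distribution step by step (d_{t+1} = d_t * P):
d_0 = (0=0, 1=1, 2=0, 3=0)
  d_1[0] = 0*1/9 + 1*1/9 + 0*1/9 + 0*4/9 = 1/9
  d_1[1] = 0*2/9 + 1*2/9 + 0*2/9 + 0*1/9 = 2/9
  d_1[2] = 0*5/9 + 1*4/9 + 0*1/3 + 0*1/9 = 4/9
  d_1[3] = 0*1/9 + 1*2/9 + 0*1/3 + 0*1/3 = 2/9
d_1 = (0=1/9, 1=2/9, 2=4/9, 3=2/9)
  d_2[0] = 1/9*1/9 + 2/9*1/9 + 4/9*1/9 + 2/9*4/9 = 5/27
  d_2[1] = 1/9*2/9 + 2/9*2/9 + 4/9*2/9 + 2/9*1/9 = 16/81
  d_2[2] = 1/9*5/9 + 2/9*4/9 + 4/9*1/3 + 2/9*1/9 = 1/3
  d_2[3] = 1/9*1/9 + 2/9*2/9 + 4/9*1/3 + 2/9*1/3 = 23/81
d_2 = (0=5/27, 1=16/81, 2=1/3, 3=23/81)
  d_3[0] = 5/27*1/9 + 16/81*1/9 + 1/3*1/9 + 23/81*4/9 = 50/243
  d_3[1] = 5/27*2/9 + 16/81*2/9 + 1/3*2/9 + 23/81*1/9 = 139/729
  d_3[2] = 5/27*5/9 + 16/81*4/9 + 1/3*1/3 + 23/81*1/9 = 1/3
  d_3[3] = 5/27*1/9 + 16/81*2/9 + 1/3*1/3 + 23/81*1/3 = 197/729
d_3 = (0=50/243, 1=139/729, 2=1/3, 3=197/729)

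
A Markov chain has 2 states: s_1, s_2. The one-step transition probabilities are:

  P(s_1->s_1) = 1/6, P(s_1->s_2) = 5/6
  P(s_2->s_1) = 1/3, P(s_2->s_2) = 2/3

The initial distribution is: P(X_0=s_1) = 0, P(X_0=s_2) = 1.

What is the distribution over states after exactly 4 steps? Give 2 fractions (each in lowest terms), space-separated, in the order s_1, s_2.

Answer: 185/648 463/648

Derivation:
Propagating the distribution step by step (d_{t+1} = d_t * P):
d_0 = (s_1=0, s_2=1)
  d_1[s_1] = 0*1/6 + 1*1/3 = 1/3
  d_1[s_2] = 0*5/6 + 1*2/3 = 2/3
d_1 = (s_1=1/3, s_2=2/3)
  d_2[s_1] = 1/3*1/6 + 2/3*1/3 = 5/18
  d_2[s_2] = 1/3*5/6 + 2/3*2/3 = 13/18
d_2 = (s_1=5/18, s_2=13/18)
  d_3[s_1] = 5/18*1/6 + 13/18*1/3 = 31/108
  d_3[s_2] = 5/18*5/6 + 13/18*2/3 = 77/108
d_3 = (s_1=31/108, s_2=77/108)
  d_4[s_1] = 31/108*1/6 + 77/108*1/3 = 185/648
  d_4[s_2] = 31/108*5/6 + 77/108*2/3 = 463/648
d_4 = (s_1=185/648, s_2=463/648)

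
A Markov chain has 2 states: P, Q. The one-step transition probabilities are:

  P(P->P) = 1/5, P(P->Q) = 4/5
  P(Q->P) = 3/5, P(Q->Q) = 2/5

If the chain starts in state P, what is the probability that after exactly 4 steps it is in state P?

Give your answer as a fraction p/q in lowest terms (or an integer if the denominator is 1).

Answer: 277/625

Derivation:
Computing P^4 by repeated multiplication:
P^1 =
  P: [1/5, 4/5]
  Q: [3/5, 2/5]
P^2 =
  P: [13/25, 12/25]
  Q: [9/25, 16/25]
P^3 =
  P: [49/125, 76/125]
  Q: [57/125, 68/125]
P^4 =
  P: [277/625, 348/625]
  Q: [261/625, 364/625]

(P^4)[P -> P] = 277/625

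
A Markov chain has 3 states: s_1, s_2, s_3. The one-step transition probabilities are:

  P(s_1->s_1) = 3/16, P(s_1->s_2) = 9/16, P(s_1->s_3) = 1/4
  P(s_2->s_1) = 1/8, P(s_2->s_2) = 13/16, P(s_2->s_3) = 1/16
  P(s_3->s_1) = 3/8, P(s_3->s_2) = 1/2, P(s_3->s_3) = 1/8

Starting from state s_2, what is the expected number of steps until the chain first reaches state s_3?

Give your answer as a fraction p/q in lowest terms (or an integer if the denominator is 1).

Answer: 80/7

Derivation:
Let h_i = expected steps to first reach s_3 from state i.
Boundary: h_s_3 = 0.
First-step equations for the other states:
  h_s_1 = 1 + 3/16*h_s_1 + 9/16*h_s_2 + 1/4*h_s_3
  h_s_2 = 1 + 1/8*h_s_1 + 13/16*h_s_2 + 1/16*h_s_3

Substituting h_s_3 = 0 and rearranging gives the linear system (I - Q) h = 1:
  [13/16, -9/16] . (h_s_1, h_s_2) = 1
  [-1/8, 3/16] . (h_s_1, h_s_2) = 1

Solving yields:
  h_s_1 = 64/7
  h_s_2 = 80/7

Starting state is s_2, so the expected hitting time is h_s_2 = 80/7.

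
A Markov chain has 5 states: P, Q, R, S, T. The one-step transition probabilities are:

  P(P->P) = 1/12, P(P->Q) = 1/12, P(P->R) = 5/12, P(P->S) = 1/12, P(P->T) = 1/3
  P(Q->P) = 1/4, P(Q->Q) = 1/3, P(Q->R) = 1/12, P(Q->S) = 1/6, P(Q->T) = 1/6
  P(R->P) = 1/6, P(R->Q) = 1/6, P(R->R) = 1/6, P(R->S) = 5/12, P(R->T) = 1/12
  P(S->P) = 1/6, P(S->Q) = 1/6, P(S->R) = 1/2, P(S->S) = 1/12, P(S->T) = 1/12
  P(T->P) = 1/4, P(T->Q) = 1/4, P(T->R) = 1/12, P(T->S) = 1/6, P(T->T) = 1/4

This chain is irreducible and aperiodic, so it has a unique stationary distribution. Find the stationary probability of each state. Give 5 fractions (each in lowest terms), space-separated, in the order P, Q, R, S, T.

Answer: 21/115 252/1265 227/920 181/920 221/1265

Derivation:
The stationary distribution satisfies pi = pi * P, i.e.:
  pi_P = 1/12*pi_P + 1/4*pi_Q + 1/6*pi_R + 1/6*pi_S + 1/4*pi_T
  pi_Q = 1/12*pi_P + 1/3*pi_Q + 1/6*pi_R + 1/6*pi_S + 1/4*pi_T
  pi_R = 5/12*pi_P + 1/12*pi_Q + 1/6*pi_R + 1/2*pi_S + 1/12*pi_T
  pi_S = 1/12*pi_P + 1/6*pi_Q + 5/12*pi_R + 1/12*pi_S + 1/6*pi_T
  pi_T = 1/3*pi_P + 1/6*pi_Q + 1/12*pi_R + 1/12*pi_S + 1/4*pi_T
with normalization: pi_P + pi_Q + pi_R + pi_S + pi_T = 1.

Using the first 4 balance equations plus normalization, the linear system A*pi = b is:
  [-11/12, 1/4, 1/6, 1/6, 1/4] . pi = 0
  [1/12, -2/3, 1/6, 1/6, 1/4] . pi = 0
  [5/12, 1/12, -5/6, 1/2, 1/12] . pi = 0
  [1/12, 1/6, 5/12, -11/12, 1/6] . pi = 0
  [1, 1, 1, 1, 1] . pi = 1

Solving yields:
  pi_P = 21/115
  pi_Q = 252/1265
  pi_R = 227/920
  pi_S = 181/920
  pi_T = 221/1265

Verification (pi * P):
  21/115*1/12 + 252/1265*1/4 + 227/920*1/6 + 181/920*1/6 + 221/1265*1/4 = 21/115 = pi_P  (ok)
  21/115*1/12 + 252/1265*1/3 + 227/920*1/6 + 181/920*1/6 + 221/1265*1/4 = 252/1265 = pi_Q  (ok)
  21/115*5/12 + 252/1265*1/12 + 227/920*1/6 + 181/920*1/2 + 221/1265*1/12 = 227/920 = pi_R  (ok)
  21/115*1/12 + 252/1265*1/6 + 227/920*5/12 + 181/920*1/12 + 221/1265*1/6 = 181/920 = pi_S  (ok)
  21/115*1/3 + 252/1265*1/6 + 227/920*1/12 + 181/920*1/12 + 221/1265*1/4 = 221/1265 = pi_T  (ok)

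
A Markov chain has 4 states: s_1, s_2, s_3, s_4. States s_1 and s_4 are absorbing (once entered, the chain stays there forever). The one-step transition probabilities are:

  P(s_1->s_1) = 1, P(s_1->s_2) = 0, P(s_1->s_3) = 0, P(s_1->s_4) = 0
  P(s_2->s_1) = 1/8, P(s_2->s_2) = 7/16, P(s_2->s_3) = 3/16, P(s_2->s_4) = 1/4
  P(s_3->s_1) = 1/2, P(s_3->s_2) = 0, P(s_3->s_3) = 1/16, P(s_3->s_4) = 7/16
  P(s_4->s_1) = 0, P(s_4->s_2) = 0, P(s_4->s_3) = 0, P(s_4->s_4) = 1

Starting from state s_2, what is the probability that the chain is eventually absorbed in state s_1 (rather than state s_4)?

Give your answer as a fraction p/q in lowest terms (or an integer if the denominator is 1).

Answer: 2/5

Derivation:
Let a_i = P(absorbed in s_1 | start in state i).
Boundary conditions: a_s_1 = 1, a_s_4 = 0.
For each transient state i, a_i = sum_j P(i->j) * a_j:
  a_s_2 = 1/8*a_s_1 + 7/16*a_s_2 + 3/16*a_s_3 + 1/4*a_s_4
  a_s_3 = 1/2*a_s_1 + 0*a_s_2 + 1/16*a_s_3 + 7/16*a_s_4

Substituting a_s_1 = 1 and a_s_4 = 0, rearrange to (I - Q) a = r where r[i] = P(i -> s_1):
  [9/16, -3/16] . (a_s_2, a_s_3) = 1/8
  [0, 15/16] . (a_s_2, a_s_3) = 1/2

Solving yields:
  a_s_2 = 2/5
  a_s_3 = 8/15

Starting state is s_2, so the absorption probability is a_s_2 = 2/5.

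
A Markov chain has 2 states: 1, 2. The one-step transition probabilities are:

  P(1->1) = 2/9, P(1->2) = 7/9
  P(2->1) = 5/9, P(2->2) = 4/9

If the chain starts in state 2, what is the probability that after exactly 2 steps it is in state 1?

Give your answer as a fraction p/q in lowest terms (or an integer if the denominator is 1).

Computing P^2 by repeated multiplication:
P^1 =
  1: [2/9, 7/9]
  2: [5/9, 4/9]
P^2 =
  1: [13/27, 14/27]
  2: [10/27, 17/27]

(P^2)[2 -> 1] = 10/27

Answer: 10/27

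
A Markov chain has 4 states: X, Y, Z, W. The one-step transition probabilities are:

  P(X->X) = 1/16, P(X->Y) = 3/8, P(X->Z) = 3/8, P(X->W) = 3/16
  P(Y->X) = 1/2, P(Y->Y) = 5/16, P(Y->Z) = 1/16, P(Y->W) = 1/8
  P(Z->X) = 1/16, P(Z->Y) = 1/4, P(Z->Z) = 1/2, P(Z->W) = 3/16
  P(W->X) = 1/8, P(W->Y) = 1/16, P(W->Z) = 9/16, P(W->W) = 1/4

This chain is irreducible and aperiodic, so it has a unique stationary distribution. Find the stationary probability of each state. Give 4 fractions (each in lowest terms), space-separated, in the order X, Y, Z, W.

Answer: 155/836 213/836 315/836 153/836

Derivation:
The stationary distribution satisfies pi = pi * P, i.e.:
  pi_X = 1/16*pi_X + 1/2*pi_Y + 1/16*pi_Z + 1/8*pi_W
  pi_Y = 3/8*pi_X + 5/16*pi_Y + 1/4*pi_Z + 1/16*pi_W
  pi_Z = 3/8*pi_X + 1/16*pi_Y + 1/2*pi_Z + 9/16*pi_W
  pi_W = 3/16*pi_X + 1/8*pi_Y + 3/16*pi_Z + 1/4*pi_W
with normalization: pi_X + pi_Y + pi_Z + pi_W = 1.

Using the first 3 balance equations plus normalization, the linear system A*pi = b is:
  [-15/16, 1/2, 1/16, 1/8] . pi = 0
  [3/8, -11/16, 1/4, 1/16] . pi = 0
  [3/8, 1/16, -1/2, 9/16] . pi = 0
  [1, 1, 1, 1] . pi = 1

Solving yields:
  pi_X = 155/836
  pi_Y = 213/836
  pi_Z = 315/836
  pi_W = 153/836

Verification (pi * P):
  155/836*1/16 + 213/836*1/2 + 315/836*1/16 + 153/836*1/8 = 155/836 = pi_X  (ok)
  155/836*3/8 + 213/836*5/16 + 315/836*1/4 + 153/836*1/16 = 213/836 = pi_Y  (ok)
  155/836*3/8 + 213/836*1/16 + 315/836*1/2 + 153/836*9/16 = 315/836 = pi_Z  (ok)
  155/836*3/16 + 213/836*1/8 + 315/836*3/16 + 153/836*1/4 = 153/836 = pi_W  (ok)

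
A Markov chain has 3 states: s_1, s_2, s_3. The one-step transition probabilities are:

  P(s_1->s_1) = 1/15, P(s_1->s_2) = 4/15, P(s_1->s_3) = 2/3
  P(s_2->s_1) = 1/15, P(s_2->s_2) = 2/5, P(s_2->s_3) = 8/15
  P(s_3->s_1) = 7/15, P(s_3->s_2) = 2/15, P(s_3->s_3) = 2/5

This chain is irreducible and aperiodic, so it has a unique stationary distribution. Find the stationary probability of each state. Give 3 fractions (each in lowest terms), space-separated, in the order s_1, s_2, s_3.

The stationary distribution satisfies pi = pi * P, i.e.:
  pi_s_1 = 1/15*pi_s_1 + 1/15*pi_s_2 + 7/15*pi_s_3
  pi_s_2 = 4/15*pi_s_1 + 2/5*pi_s_2 + 2/15*pi_s_3
  pi_s_3 = 2/3*pi_s_1 + 8/15*pi_s_2 + 2/5*pi_s_3
with normalization: pi_s_1 + pi_s_2 + pi_s_3 = 1.

Using the first 2 balance equations plus normalization, the linear system A*pi = b is:
  [-14/15, 1/15, 7/15] . pi = 0
  [4/15, -3/5, 2/15] . pi = 0
  [1, 1, 1] . pi = 1

Solving yields:
  pi_s_1 = 65/243
  pi_s_2 = 56/243
  pi_s_3 = 122/243

Verification (pi * P):
  65/243*1/15 + 56/243*1/15 + 122/243*7/15 = 65/243 = pi_s_1  (ok)
  65/243*4/15 + 56/243*2/5 + 122/243*2/15 = 56/243 = pi_s_2  (ok)
  65/243*2/3 + 56/243*8/15 + 122/243*2/5 = 122/243 = pi_s_3  (ok)

Answer: 65/243 56/243 122/243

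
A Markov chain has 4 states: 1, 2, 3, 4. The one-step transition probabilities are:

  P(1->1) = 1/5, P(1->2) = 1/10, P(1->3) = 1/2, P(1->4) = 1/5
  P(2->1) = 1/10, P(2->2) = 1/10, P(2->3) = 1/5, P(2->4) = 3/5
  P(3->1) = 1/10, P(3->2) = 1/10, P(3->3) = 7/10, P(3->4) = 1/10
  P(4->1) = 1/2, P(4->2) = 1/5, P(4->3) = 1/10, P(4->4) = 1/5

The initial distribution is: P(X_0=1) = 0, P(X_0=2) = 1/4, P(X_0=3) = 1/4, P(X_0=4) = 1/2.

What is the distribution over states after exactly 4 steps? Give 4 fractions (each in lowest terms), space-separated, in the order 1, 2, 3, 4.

Answer: 2061/10000 1211/10000 3747/8000 8177/40000

Derivation:
Propagating the distribution step by step (d_{t+1} = d_t * P):
d_0 = (1=0, 2=1/4, 3=1/4, 4=1/2)
  d_1[1] = 0*1/5 + 1/4*1/10 + 1/4*1/10 + 1/2*1/2 = 3/10
  d_1[2] = 0*1/10 + 1/4*1/10 + 1/4*1/10 + 1/2*1/5 = 3/20
  d_1[3] = 0*1/2 + 1/4*1/5 + 1/4*7/10 + 1/2*1/10 = 11/40
  d_1[4] = 0*1/5 + 1/4*3/5 + 1/4*1/10 + 1/2*1/5 = 11/40
d_1 = (1=3/10, 2=3/20, 3=11/40, 4=11/40)
  d_2[1] = 3/10*1/5 + 3/20*1/10 + 11/40*1/10 + 11/40*1/2 = 6/25
  d_2[2] = 3/10*1/10 + 3/20*1/10 + 11/40*1/10 + 11/40*1/5 = 51/400
  d_2[3] = 3/10*1/2 + 3/20*1/5 + 11/40*7/10 + 11/40*1/10 = 2/5
  d_2[4] = 3/10*1/5 + 3/20*3/5 + 11/40*1/10 + 11/40*1/5 = 93/400
d_2 = (1=6/25, 2=51/400, 3=2/5, 4=93/400)
  d_3[1] = 6/25*1/5 + 51/400*1/10 + 2/5*1/10 + 93/400*1/2 = 217/1000
  d_3[2] = 6/25*1/10 + 51/400*1/10 + 2/5*1/10 + 93/400*1/5 = 493/4000
  d_3[3] = 6/25*1/2 + 51/400*1/5 + 2/5*7/10 + 93/400*1/10 = 359/800
  d_3[4] = 6/25*1/5 + 51/400*3/5 + 2/5*1/10 + 93/400*1/5 = 211/1000
d_3 = (1=217/1000, 2=493/4000, 3=359/800, 4=211/1000)
  d_4[1] = 217/1000*1/5 + 493/4000*1/10 + 359/800*1/10 + 211/1000*1/2 = 2061/10000
  d_4[2] = 217/1000*1/10 + 493/4000*1/10 + 359/800*1/10 + 211/1000*1/5 = 1211/10000
  d_4[3] = 217/1000*1/2 + 493/4000*1/5 + 359/800*7/10 + 211/1000*1/10 = 3747/8000
  d_4[4] = 217/1000*1/5 + 493/4000*3/5 + 359/800*1/10 + 211/1000*1/5 = 8177/40000
d_4 = (1=2061/10000, 2=1211/10000, 3=3747/8000, 4=8177/40000)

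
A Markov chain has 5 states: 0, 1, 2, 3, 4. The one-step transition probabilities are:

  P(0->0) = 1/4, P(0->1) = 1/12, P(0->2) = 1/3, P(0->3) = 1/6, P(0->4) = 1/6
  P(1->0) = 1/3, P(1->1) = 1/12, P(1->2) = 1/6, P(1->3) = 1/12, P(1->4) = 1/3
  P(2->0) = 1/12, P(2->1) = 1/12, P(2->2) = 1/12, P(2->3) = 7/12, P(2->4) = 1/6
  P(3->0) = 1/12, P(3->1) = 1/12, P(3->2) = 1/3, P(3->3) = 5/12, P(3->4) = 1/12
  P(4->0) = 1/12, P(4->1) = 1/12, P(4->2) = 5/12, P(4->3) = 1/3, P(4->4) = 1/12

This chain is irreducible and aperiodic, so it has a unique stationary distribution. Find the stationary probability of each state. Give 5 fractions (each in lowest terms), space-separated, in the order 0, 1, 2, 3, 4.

The stationary distribution satisfies pi = pi * P, i.e.:
  pi_0 = 1/4*pi_0 + 1/3*pi_1 + 1/12*pi_2 + 1/12*pi_3 + 1/12*pi_4
  pi_1 = 1/12*pi_0 + 1/12*pi_1 + 1/12*pi_2 + 1/12*pi_3 + 1/12*pi_4
  pi_2 = 1/3*pi_0 + 1/6*pi_1 + 1/12*pi_2 + 1/3*pi_3 + 5/12*pi_4
  pi_3 = 1/6*pi_0 + 1/12*pi_1 + 7/12*pi_2 + 5/12*pi_3 + 1/3*pi_4
  pi_4 = 1/6*pi_0 + 1/3*pi_1 + 1/6*pi_2 + 1/12*pi_3 + 1/12*pi_4
with normalization: pi_0 + pi_1 + pi_2 + pi_3 + pi_4 = 1.

Using the first 4 balance equations plus normalization, the linear system A*pi = b is:
  [-3/4, 1/3, 1/12, 1/12, 1/12] . pi = 0
  [1/12, -11/12, 1/12, 1/12, 1/12] . pi = 0
  [1/3, 1/6, -11/12, 1/3, 5/12] . pi = 0
  [1/6, 1/12, 7/12, -7/12, 1/3] . pi = 0
  [1, 1, 1, 1, 1] . pi = 1

Solving yields:
  pi_0 = 1/8
  pi_1 = 1/12
  pi_2 = 379/1432
  pi_3 = 559/1432
  pi_4 = 587/4296

Verification (pi * P):
  1/8*1/4 + 1/12*1/3 + 379/1432*1/12 + 559/1432*1/12 + 587/4296*1/12 = 1/8 = pi_0  (ok)
  1/8*1/12 + 1/12*1/12 + 379/1432*1/12 + 559/1432*1/12 + 587/4296*1/12 = 1/12 = pi_1  (ok)
  1/8*1/3 + 1/12*1/6 + 379/1432*1/12 + 559/1432*1/3 + 587/4296*5/12 = 379/1432 = pi_2  (ok)
  1/8*1/6 + 1/12*1/12 + 379/1432*7/12 + 559/1432*5/12 + 587/4296*1/3 = 559/1432 = pi_3  (ok)
  1/8*1/6 + 1/12*1/3 + 379/1432*1/6 + 559/1432*1/12 + 587/4296*1/12 = 587/4296 = pi_4  (ok)

Answer: 1/8 1/12 379/1432 559/1432 587/4296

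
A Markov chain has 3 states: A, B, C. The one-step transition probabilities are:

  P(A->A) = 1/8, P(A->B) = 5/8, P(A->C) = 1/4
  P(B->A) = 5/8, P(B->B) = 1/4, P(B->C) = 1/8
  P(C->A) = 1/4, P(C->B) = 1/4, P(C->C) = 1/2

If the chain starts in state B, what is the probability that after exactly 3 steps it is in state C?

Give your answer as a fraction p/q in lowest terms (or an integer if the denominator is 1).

Computing P^3 by repeated multiplication:
P^1 =
  A: [1/8, 5/8, 1/4]
  B: [5/8, 1/4, 1/8]
  C: [1/4, 1/4, 1/2]
P^2 =
  A: [15/32, 19/64, 15/64]
  B: [17/64, 31/64, 1/4]
  C: [5/16, 11/32, 11/32]
P^3 =
  A: [155/512, 109/256, 139/512]
  B: [51/128, 179/512, 129/512]
  C: [87/256, 47/128, 75/256]

(P^3)[B -> C] = 129/512

Answer: 129/512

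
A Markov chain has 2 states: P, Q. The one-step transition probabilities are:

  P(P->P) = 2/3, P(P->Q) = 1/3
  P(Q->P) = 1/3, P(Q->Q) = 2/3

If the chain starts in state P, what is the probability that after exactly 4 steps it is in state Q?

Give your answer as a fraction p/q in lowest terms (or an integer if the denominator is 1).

Computing P^4 by repeated multiplication:
P^1 =
  P: [2/3, 1/3]
  Q: [1/3, 2/3]
P^2 =
  P: [5/9, 4/9]
  Q: [4/9, 5/9]
P^3 =
  P: [14/27, 13/27]
  Q: [13/27, 14/27]
P^4 =
  P: [41/81, 40/81]
  Q: [40/81, 41/81]

(P^4)[P -> Q] = 40/81

Answer: 40/81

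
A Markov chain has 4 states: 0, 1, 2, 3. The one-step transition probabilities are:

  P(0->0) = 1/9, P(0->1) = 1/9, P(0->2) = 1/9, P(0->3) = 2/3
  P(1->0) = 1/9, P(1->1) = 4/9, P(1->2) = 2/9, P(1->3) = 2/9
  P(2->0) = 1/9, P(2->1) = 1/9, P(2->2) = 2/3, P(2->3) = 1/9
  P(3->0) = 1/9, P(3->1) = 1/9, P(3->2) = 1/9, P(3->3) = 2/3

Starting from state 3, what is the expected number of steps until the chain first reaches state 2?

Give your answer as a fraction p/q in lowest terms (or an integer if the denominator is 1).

Answer: 54/7

Derivation:
Let h_i = expected steps to first reach 2 from state i.
Boundary: h_2 = 0.
First-step equations for the other states:
  h_0 = 1 + 1/9*h_0 + 1/9*h_1 + 1/9*h_2 + 2/3*h_3
  h_1 = 1 + 1/9*h_0 + 4/9*h_1 + 2/9*h_2 + 2/9*h_3
  h_3 = 1 + 1/9*h_0 + 1/9*h_1 + 1/9*h_2 + 2/3*h_3

Substituting h_2 = 0 and rearranging gives the linear system (I - Q) h = 1:
  [8/9, -1/9, -2/3] . (h_0, h_1, h_3) = 1
  [-1/9, 5/9, -2/9] . (h_0, h_1, h_3) = 1
  [-1/9, -1/9, 1/3] . (h_0, h_1, h_3) = 1

Solving yields:
  h_0 = 54/7
  h_1 = 45/7
  h_3 = 54/7

Starting state is 3, so the expected hitting time is h_3 = 54/7.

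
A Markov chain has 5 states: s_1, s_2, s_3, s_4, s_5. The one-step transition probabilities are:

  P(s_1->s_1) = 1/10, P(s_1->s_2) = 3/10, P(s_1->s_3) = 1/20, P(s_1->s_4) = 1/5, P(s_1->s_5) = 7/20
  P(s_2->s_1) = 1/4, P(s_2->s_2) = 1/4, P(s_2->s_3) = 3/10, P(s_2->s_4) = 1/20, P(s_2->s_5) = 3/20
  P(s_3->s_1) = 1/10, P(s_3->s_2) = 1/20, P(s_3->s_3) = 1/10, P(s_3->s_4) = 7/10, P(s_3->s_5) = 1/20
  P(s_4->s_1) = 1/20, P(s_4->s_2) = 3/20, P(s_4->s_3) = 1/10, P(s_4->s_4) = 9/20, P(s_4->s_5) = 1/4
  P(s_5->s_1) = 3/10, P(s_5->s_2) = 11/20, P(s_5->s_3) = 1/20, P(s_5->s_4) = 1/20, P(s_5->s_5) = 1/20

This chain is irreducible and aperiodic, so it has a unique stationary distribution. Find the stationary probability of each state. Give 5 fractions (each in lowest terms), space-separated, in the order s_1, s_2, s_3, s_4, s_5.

Answer: 13232/82323 42403/164646 1231/9147 44341/164646 4880/27441

Derivation:
The stationary distribution satisfies pi = pi * P, i.e.:
  pi_s_1 = 1/10*pi_s_1 + 1/4*pi_s_2 + 1/10*pi_s_3 + 1/20*pi_s_4 + 3/10*pi_s_5
  pi_s_2 = 3/10*pi_s_1 + 1/4*pi_s_2 + 1/20*pi_s_3 + 3/20*pi_s_4 + 11/20*pi_s_5
  pi_s_3 = 1/20*pi_s_1 + 3/10*pi_s_2 + 1/10*pi_s_3 + 1/10*pi_s_4 + 1/20*pi_s_5
  pi_s_4 = 1/5*pi_s_1 + 1/20*pi_s_2 + 7/10*pi_s_3 + 9/20*pi_s_4 + 1/20*pi_s_5
  pi_s_5 = 7/20*pi_s_1 + 3/20*pi_s_2 + 1/20*pi_s_3 + 1/4*pi_s_4 + 1/20*pi_s_5
with normalization: pi_s_1 + pi_s_2 + pi_s_3 + pi_s_4 + pi_s_5 = 1.

Using the first 4 balance equations plus normalization, the linear system A*pi = b is:
  [-9/10, 1/4, 1/10, 1/20, 3/10] . pi = 0
  [3/10, -3/4, 1/20, 3/20, 11/20] . pi = 0
  [1/20, 3/10, -9/10, 1/10, 1/20] . pi = 0
  [1/5, 1/20, 7/10, -11/20, 1/20] . pi = 0
  [1, 1, 1, 1, 1] . pi = 1

Solving yields:
  pi_s_1 = 13232/82323
  pi_s_2 = 42403/164646
  pi_s_3 = 1231/9147
  pi_s_4 = 44341/164646
  pi_s_5 = 4880/27441

Verification (pi * P):
  13232/82323*1/10 + 42403/164646*1/4 + 1231/9147*1/10 + 44341/164646*1/20 + 4880/27441*3/10 = 13232/82323 = pi_s_1  (ok)
  13232/82323*3/10 + 42403/164646*1/4 + 1231/9147*1/20 + 44341/164646*3/20 + 4880/27441*11/20 = 42403/164646 = pi_s_2  (ok)
  13232/82323*1/20 + 42403/164646*3/10 + 1231/9147*1/10 + 44341/164646*1/10 + 4880/27441*1/20 = 1231/9147 = pi_s_3  (ok)
  13232/82323*1/5 + 42403/164646*1/20 + 1231/9147*7/10 + 44341/164646*9/20 + 4880/27441*1/20 = 44341/164646 = pi_s_4  (ok)
  13232/82323*7/20 + 42403/164646*3/20 + 1231/9147*1/20 + 44341/164646*1/4 + 4880/27441*1/20 = 4880/27441 = pi_s_5  (ok)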